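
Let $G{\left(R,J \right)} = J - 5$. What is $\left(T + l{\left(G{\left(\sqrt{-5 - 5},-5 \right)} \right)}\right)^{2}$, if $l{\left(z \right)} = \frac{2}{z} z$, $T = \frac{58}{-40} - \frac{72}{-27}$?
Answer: $\frac{37249}{3600} \approx 10.347$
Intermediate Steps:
$G{\left(R,J \right)} = -5 + J$
$T = \frac{73}{60}$ ($T = 58 \left(- \frac{1}{40}\right) - - \frac{8}{3} = - \frac{29}{20} + \frac{8}{3} = \frac{73}{60} \approx 1.2167$)
$l{\left(z \right)} = 2$
$\left(T + l{\left(G{\left(\sqrt{-5 - 5},-5 \right)} \right)}\right)^{2} = \left(\frac{73}{60} + 2\right)^{2} = \left(\frac{193}{60}\right)^{2} = \frac{37249}{3600}$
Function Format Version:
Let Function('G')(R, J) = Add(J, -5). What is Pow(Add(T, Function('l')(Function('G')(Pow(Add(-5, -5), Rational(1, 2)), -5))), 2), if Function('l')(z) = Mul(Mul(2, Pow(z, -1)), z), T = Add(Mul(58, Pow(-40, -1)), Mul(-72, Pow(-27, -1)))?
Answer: Rational(37249, 3600) ≈ 10.347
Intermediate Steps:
Function('G')(R, J) = Add(-5, J)
T = Rational(73, 60) (T = Add(Mul(58, Rational(-1, 40)), Mul(-72, Rational(-1, 27))) = Add(Rational(-29, 20), Rational(8, 3)) = Rational(73, 60) ≈ 1.2167)
Function('l')(z) = 2
Pow(Add(T, Function('l')(Function('G')(Pow(Add(-5, -5), Rational(1, 2)), -5))), 2) = Pow(Add(Rational(73, 60), 2), 2) = Pow(Rational(193, 60), 2) = Rational(37249, 3600)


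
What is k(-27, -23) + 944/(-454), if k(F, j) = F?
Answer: -6601/227 ≈ -29.079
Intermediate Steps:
k(-27, -23) + 944/(-454) = -27 + 944/(-454) = -27 + 944*(-1/454) = -27 - 472/227 = -6601/227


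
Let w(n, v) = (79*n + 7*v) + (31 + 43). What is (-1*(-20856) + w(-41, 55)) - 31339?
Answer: -13263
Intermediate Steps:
w(n, v) = 74 + 7*v + 79*n (w(n, v) = (7*v + 79*n) + 74 = 74 + 7*v + 79*n)
(-1*(-20856) + w(-41, 55)) - 31339 = (-1*(-20856) + (74 + 7*55 + 79*(-41))) - 31339 = (20856 + (74 + 385 - 3239)) - 31339 = (20856 - 2780) - 31339 = 18076 - 31339 = -13263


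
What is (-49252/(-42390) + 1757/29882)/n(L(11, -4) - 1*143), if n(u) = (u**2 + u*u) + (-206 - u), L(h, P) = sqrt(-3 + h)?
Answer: 167103014173/5583449103104790 + 21094960811*sqrt(2)/25125520963971555 ≈ 3.1116e-5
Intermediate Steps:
n(u) = -206 - u + 2*u**2 (n(u) = (u**2 + u**2) + (-206 - u) = 2*u**2 + (-206 - u) = -206 - u + 2*u**2)
(-49252/(-42390) + 1757/29882)/n(L(11, -4) - 1*143) = (-49252/(-42390) + 1757/29882)/(-206 - (sqrt(-3 + 11) - 1*143) + 2*(sqrt(-3 + 11) - 1*143)**2) = (-49252*(-1/42390) + 1757*(1/29882))/(-206 - (sqrt(8) - 143) + 2*(sqrt(8) - 143)**2) = (24626/21195 + 1757/29882)/(-206 - (2*sqrt(2) - 143) + 2*(2*sqrt(2) - 143)**2) = 773113747/(633348990*(-206 - (-143 + 2*sqrt(2)) + 2*(-143 + 2*sqrt(2))**2)) = 773113747/(633348990*(-206 + (143 - 2*sqrt(2)) + 2*(-143 + 2*sqrt(2))**2)) = 773113747/(633348990*(-63 - 2*sqrt(2) + 2*(-143 + 2*sqrt(2))**2))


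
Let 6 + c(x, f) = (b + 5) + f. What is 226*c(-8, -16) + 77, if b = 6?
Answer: -2409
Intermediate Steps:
c(x, f) = 5 + f (c(x, f) = -6 + ((6 + 5) + f) = -6 + (11 + f) = 5 + f)
226*c(-8, -16) + 77 = 226*(5 - 16) + 77 = 226*(-11) + 77 = -2486 + 77 = -2409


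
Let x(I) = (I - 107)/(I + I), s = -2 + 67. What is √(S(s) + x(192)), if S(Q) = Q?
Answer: √150270/48 ≈ 8.0760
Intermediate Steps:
s = 65
x(I) = (-107 + I)/(2*I) (x(I) = (-107 + I)/((2*I)) = (-107 + I)*(1/(2*I)) = (-107 + I)/(2*I))
√(S(s) + x(192)) = √(65 + (½)*(-107 + 192)/192) = √(65 + (½)*(1/192)*85) = √(65 + 85/384) = √(25045/384) = √150270/48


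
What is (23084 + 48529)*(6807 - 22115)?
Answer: -1096251804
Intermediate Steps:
(23084 + 48529)*(6807 - 22115) = 71613*(-15308) = -1096251804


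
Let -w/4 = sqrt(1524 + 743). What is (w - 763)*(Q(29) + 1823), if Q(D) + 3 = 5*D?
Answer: -1499295 - 7860*sqrt(2267) ≈ -1.8735e+6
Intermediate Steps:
Q(D) = -3 + 5*D
w = -4*sqrt(2267) (w = -4*sqrt(1524 + 743) = -4*sqrt(2267) ≈ -190.45)
(w - 763)*(Q(29) + 1823) = (-4*sqrt(2267) - 763)*((-3 + 5*29) + 1823) = (-763 - 4*sqrt(2267))*((-3 + 145) + 1823) = (-763 - 4*sqrt(2267))*(142 + 1823) = (-763 - 4*sqrt(2267))*1965 = -1499295 - 7860*sqrt(2267)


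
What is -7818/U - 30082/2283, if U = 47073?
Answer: -477966160/35822553 ≈ -13.343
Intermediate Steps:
-7818/U - 30082/2283 = -7818/47073 - 30082/2283 = -7818*1/47073 - 30082*1/2283 = -2606/15691 - 30082/2283 = -477966160/35822553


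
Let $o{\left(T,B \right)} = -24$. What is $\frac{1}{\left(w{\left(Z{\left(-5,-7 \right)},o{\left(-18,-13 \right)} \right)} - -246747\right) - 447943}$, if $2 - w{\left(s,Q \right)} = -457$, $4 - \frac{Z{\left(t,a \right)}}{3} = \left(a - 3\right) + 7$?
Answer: $- \frac{1}{200737} \approx -4.9816 \cdot 10^{-6}$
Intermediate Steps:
$Z{\left(t,a \right)} = - 3 a$ ($Z{\left(t,a \right)} = 12 - 3 \left(\left(a - 3\right) + 7\right) = 12 - 3 \left(\left(-3 + a\right) + 7\right) = 12 - 3 \left(4 + a\right) = 12 - \left(12 + 3 a\right) = - 3 a$)
$w{\left(s,Q \right)} = 459$ ($w{\left(s,Q \right)} = 2 - -457 = 2 + 457 = 459$)
$\frac{1}{\left(w{\left(Z{\left(-5,-7 \right)},o{\left(-18,-13 \right)} \right)} - -246747\right) - 447943} = \frac{1}{\left(459 - -246747\right) - 447943} = \frac{1}{\left(459 + 246747\right) - 447943} = \frac{1}{247206 - 447943} = \frac{1}{-200737} = - \frac{1}{200737}$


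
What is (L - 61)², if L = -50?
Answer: 12321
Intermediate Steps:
(L - 61)² = (-50 - 61)² = (-111)² = 12321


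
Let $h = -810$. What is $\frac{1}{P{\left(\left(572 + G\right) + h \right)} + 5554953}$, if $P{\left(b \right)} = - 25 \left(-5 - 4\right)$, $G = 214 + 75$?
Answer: $\frac{1}{5555178} \approx 1.8001 \cdot 10^{-7}$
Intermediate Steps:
$G = 289$
$P{\left(b \right)} = 225$ ($P{\left(b \right)} = \left(-25\right) \left(-9\right) = 225$)
$\frac{1}{P{\left(\left(572 + G\right) + h \right)} + 5554953} = \frac{1}{225 + 5554953} = \frac{1}{5555178}$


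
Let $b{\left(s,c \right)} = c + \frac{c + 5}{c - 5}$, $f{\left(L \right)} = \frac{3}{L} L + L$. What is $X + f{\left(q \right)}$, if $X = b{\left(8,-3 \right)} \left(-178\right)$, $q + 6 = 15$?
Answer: $\frac{1181}{2} \approx 590.5$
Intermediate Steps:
$q = 9$ ($q = -6 + 15 = 9$)
$f{\left(L \right)} = 3 + L$
$b{\left(s,c \right)} = c + \frac{5 + c}{-5 + c}$
$X = \frac{1157}{2}$ ($X = \frac{5 + \left(-3\right)^{2} - -12}{-5 - 3} \left(-178\right) = \frac{5 + 9 + 12}{-8} \left(-178\right) = \left(- \frac{1}{8}\right) 26 \left(-178\right) = \left(- \frac{13}{4}\right) \left(-178\right) = \frac{1157}{2} \approx 578.5$)
$X + f{\left(q \right)} = \frac{1157}{2} + \left(3 + 9\right) = \frac{1157}{2} + 12 = \frac{1181}{2}$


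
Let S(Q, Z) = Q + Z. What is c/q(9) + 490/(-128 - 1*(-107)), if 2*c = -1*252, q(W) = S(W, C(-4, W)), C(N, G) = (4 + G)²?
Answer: -6419/267 ≈ -24.041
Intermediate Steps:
q(W) = W + (4 + W)²
c = -126 (c = (-1*252)/2 = (½)*(-252) = -126)
c/q(9) + 490/(-128 - 1*(-107)) = -126/(9 + (4 + 9)²) + 490/(-128 - 1*(-107)) = -126/(9 + 13²) + 490/(-128 + 107) = -126/(9 + 169) + 490/(-21) = -126/178 + 490*(-1/21) = -126*1/178 - 70/3 = -63/89 - 70/3 = -6419/267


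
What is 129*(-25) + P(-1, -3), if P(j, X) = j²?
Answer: -3224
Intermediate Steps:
129*(-25) + P(-1, -3) = 129*(-25) + (-1)² = -3225 + 1 = -3224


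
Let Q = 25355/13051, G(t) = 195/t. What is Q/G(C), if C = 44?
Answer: 223124/508989 ≈ 0.43837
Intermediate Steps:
Q = 25355/13051 (Q = 25355*(1/13051) = 25355/13051 ≈ 1.9428)
Q/G(C) = 25355/(13051*((195/44))) = 25355/(13051*((195*(1/44)))) = 25355/(13051*(195/44)) = (25355/13051)*(44/195) = 223124/508989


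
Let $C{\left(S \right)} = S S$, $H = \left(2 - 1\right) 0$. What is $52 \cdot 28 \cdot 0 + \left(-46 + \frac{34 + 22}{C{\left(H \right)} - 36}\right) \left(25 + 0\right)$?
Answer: $- \frac{10700}{9} \approx -1188.9$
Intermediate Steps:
$H = 0$ ($H = 1 \cdot 0 = 0$)
$C{\left(S \right)} = S^{2}$
$52 \cdot 28 \cdot 0 + \left(-46 + \frac{34 + 22}{C{\left(H \right)} - 36}\right) \left(25 + 0\right) = 52 \cdot 28 \cdot 0 + \left(-46 + \frac{34 + 22}{0^{2} - 36}\right) \left(25 + 0\right) = 52 \cdot 0 + \left(-46 + \frac{56}{0 - 36}\right) 25 = 0 + \left(-46 + \frac{56}{-36}\right) 25 = 0 + \left(-46 + 56 \left(- \frac{1}{36}\right)\right) 25 = 0 + \left(-46 - \frac{14}{9}\right) 25 = 0 - \frac{10700}{9} = - \frac{10700}{9}$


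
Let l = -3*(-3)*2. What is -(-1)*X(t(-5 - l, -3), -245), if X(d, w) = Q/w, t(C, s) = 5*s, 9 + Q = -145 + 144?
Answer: 2/49 ≈ 0.040816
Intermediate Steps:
l = 18 (l = 9*2 = 18)
Q = -10 (Q = -9 + (-145 + 144) = -9 - 1 = -10)
X(d, w) = -10/w
-(-1)*X(t(-5 - l, -3), -245) = -(-1)*(-10/(-245)) = -(-1)*(-10*(-1/245)) = -(-1)*2/49 = -1*(-2/49) = 2/49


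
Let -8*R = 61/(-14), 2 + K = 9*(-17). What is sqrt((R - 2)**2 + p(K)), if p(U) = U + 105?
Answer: I*sqrt(600631)/112 ≈ 6.9197*I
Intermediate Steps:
K = -155 (K = -2 + 9*(-17) = -2 - 153 = -155)
R = 61/112 (R = -61/(8*(-14)) = -61*(-1)/(8*14) = -1/8*(-61/14) = 61/112 ≈ 0.54464)
p(U) = 105 + U
sqrt((R - 2)**2 + p(K)) = sqrt((61/112 - 2)**2 + (105 - 155)) = sqrt((-163/112)**2 - 50) = sqrt(26569/12544 - 50) = sqrt(-600631/12544) = I*sqrt(600631)/112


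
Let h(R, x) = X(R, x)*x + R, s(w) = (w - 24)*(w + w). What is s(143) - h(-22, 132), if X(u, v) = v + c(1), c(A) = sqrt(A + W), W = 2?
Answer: 16632 - 132*sqrt(3) ≈ 16403.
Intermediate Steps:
s(w) = 2*w*(-24 + w) (s(w) = (-24 + w)*(2*w) = 2*w*(-24 + w))
c(A) = sqrt(2 + A) (c(A) = sqrt(A + 2) = sqrt(2 + A))
X(u, v) = v + sqrt(3) (X(u, v) = v + sqrt(2 + 1) = v + sqrt(3))
h(R, x) = R + x*(x + sqrt(3)) (h(R, x) = (x + sqrt(3))*x + R = x*(x + sqrt(3)) + R = R + x*(x + sqrt(3)))
s(143) - h(-22, 132) = 2*143*(-24 + 143) - (-22 + 132*(132 + sqrt(3))) = 2*143*119 - (-22 + (17424 + 132*sqrt(3))) = 34034 - (17402 + 132*sqrt(3)) = 34034 + (-17402 - 132*sqrt(3)) = 16632 - 132*sqrt(3)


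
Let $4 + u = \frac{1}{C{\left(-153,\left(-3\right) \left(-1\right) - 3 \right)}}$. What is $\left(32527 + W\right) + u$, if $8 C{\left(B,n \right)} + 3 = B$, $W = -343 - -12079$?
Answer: $\frac{1726099}{39} \approx 44259.0$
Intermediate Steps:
$W = 11736$ ($W = -343 + 12079 = 11736$)
$C{\left(B,n \right)} = - \frac{3}{8} + \frac{B}{8}$
$u = - \frac{158}{39}$ ($u = -4 + \frac{1}{- \frac{3}{8} + \frac{1}{8} \left(-153\right)} = -4 + \frac{1}{- \frac{3}{8} - \frac{153}{8}} = -4 + \frac{1}{- \frac{39}{2}} = -4 - \frac{2}{39} = - \frac{158}{39} \approx -4.0513$)
$\left(32527 + W\right) + u = \left(32527 + 11736\right) - \frac{158}{39} = 44263 - \frac{158}{39} = \frac{1726099}{39}$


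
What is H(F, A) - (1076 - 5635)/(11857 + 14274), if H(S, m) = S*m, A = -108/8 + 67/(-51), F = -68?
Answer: 78981559/78393 ≈ 1007.5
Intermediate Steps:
A = -1511/102 (A = -108*1/8 + 67*(-1/51) = -27/2 - 67/51 = -1511/102 ≈ -14.814)
H(F, A) - (1076 - 5635)/(11857 + 14274) = -68*(-1511/102) - (1076 - 5635)/(11857 + 14274) = 3022/3 - (-4559)/26131 = 3022/3 - 1*(-4559/26131) = 3022/3 + 4559/26131 = 78981559/78393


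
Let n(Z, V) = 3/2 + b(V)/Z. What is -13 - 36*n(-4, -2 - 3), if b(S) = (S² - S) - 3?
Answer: 176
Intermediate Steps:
b(S) = -3 + S² - S
n(Z, V) = 3/2 + (-3 + V² - V)/Z
-13 - 36*n(-4, -2 - 3) = -13 - 36*(-3 + (-2 - 3)² - (-2 - 3) + (3/2)*(-4))/(-4) = -13 - (-9)*(-3 + (-5)² - 1*(-5) - 6) = -13 - (-9)*(-3 + 25 + 5 - 6) = -13 - (-9)*21 = -13 - 36*(-21/4) = -13 + 189 = 176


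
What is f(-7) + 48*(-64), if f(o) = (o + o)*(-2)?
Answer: -3044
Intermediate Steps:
f(o) = -4*o (f(o) = (2*o)*(-2) = -4*o)
f(-7) + 48*(-64) = -4*(-7) + 48*(-64) = 28 - 3072 = -3044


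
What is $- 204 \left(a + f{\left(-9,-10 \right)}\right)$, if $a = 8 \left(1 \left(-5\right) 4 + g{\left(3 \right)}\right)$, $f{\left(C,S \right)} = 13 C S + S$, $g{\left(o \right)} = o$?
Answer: $-208896$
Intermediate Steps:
$f{\left(C,S \right)} = S + 13 C S$ ($f{\left(C,S \right)} = 13 C S + S = S + 13 C S$)
$a = -136$ ($a = 8 \left(1 \left(-5\right) 4 + 3\right) = 8 \left(\left(-5\right) 4 + 3\right) = 8 \left(-20 + 3\right) = 8 \left(-17\right) = -136$)
$- 204 \left(a + f{\left(-9,-10 \right)}\right) = - 204 \left(-136 - 10 \left(1 + 13 \left(-9\right)\right)\right) = - 204 \left(-136 - 10 \left(1 - 117\right)\right) = - 204 \left(-136 - -1160\right) = - 204 \left(-136 + 1160\right) = \left(-204\right) 1024 = -208896$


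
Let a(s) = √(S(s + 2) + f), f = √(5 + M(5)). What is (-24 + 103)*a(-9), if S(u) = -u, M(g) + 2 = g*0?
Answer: 79*√(7 + √3) ≈ 233.45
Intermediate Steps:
M(g) = -2 (M(g) = -2 + g*0 = -2 + 0 = -2)
f = √3 (f = √(5 - 2) = √3 ≈ 1.7320)
a(s) = √(-2 + √3 - s) (a(s) = √(-(s + 2) + √3) = √(-(2 + s) + √3) = √((-2 - s) + √3) = √(-2 + √3 - s))
(-24 + 103)*a(-9) = (-24 + 103)*√(-2 + √3 - 1*(-9)) = 79*√(-2 + √3 + 9) = 79*√(7 + √3)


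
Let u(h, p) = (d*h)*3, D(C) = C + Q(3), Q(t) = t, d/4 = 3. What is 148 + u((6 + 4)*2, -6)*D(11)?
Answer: 10228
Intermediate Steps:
d = 12 (d = 4*3 = 12)
D(C) = 3 + C (D(C) = C + 3 = 3 + C)
u(h, p) = 36*h (u(h, p) = (12*h)*3 = 36*h)
148 + u((6 + 4)*2, -6)*D(11) = 148 + (36*((6 + 4)*2))*(3 + 11) = 148 + (36*(10*2))*14 = 148 + (36*20)*14 = 148 + 720*14 = 148 + 10080 = 10228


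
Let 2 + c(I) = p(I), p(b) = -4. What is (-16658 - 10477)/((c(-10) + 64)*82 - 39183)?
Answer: 27135/34427 ≈ 0.78819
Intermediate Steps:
c(I) = -6 (c(I) = -2 - 4 = -6)
(-16658 - 10477)/((c(-10) + 64)*82 - 39183) = (-16658 - 10477)/((-6 + 64)*82 - 39183) = -27135/(58*82 - 39183) = -27135/(4756 - 39183) = -27135/(-34427) = -27135*(-1/34427) = 27135/34427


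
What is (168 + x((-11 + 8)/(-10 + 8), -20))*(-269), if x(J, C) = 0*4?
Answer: -45192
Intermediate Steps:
x(J, C) = 0
(168 + x((-11 + 8)/(-10 + 8), -20))*(-269) = (168 + 0)*(-269) = 168*(-269) = -45192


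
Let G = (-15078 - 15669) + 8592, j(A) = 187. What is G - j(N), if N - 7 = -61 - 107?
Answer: -22342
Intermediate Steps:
N = -161 (N = 7 + (-61 - 107) = 7 - 168 = -161)
G = -22155 (G = -30747 + 8592 = -22155)
G - j(N) = -22155 - 1*187 = -22155 - 187 = -22342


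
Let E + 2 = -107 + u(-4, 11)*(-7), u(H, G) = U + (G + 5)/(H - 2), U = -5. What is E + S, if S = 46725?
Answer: 140009/3 ≈ 46670.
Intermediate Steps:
u(H, G) = -5 + (5 + G)/(-2 + H) (u(H, G) = -5 + (G + 5)/(H - 2) = -5 + (5 + G)/(-2 + H))
E = -166/3 (E = -2 + (-107 + ((15 + 11 - 5*(-4))/(-2 - 4))*(-7)) = -2 + (-107 + ((15 + 11 + 20)/(-6))*(-7)) = -2 + (-107 - ⅙*46*(-7)) = -2 + (-107 - 23/3*(-7)) = -2 + (-107 + 161/3) = -2 - 160/3 = -166/3 ≈ -55.333)
E + S = -166/3 + 46725 = 140009/3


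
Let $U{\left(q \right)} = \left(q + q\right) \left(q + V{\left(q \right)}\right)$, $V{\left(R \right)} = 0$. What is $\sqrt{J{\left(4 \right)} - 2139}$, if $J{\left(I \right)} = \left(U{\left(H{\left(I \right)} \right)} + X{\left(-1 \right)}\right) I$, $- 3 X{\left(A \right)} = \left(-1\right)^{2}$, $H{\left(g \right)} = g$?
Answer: $\frac{i \sqrt{18111}}{3} \approx 44.859 i$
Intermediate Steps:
$X{\left(A \right)} = - \frac{1}{3}$ ($X{\left(A \right)} = - \frac{\left(-1\right)^{2}}{3} = \left(- \frac{1}{3}\right) 1 = - \frac{1}{3}$)
$U{\left(q \right)} = 2 q^{2}$ ($U{\left(q \right)} = \left(q + q\right) \left(q + 0\right) = 2 q q = 2 q^{2}$)
$J{\left(I \right)} = I \left(- \frac{1}{3} + 2 I^{2}\right)$ ($J{\left(I \right)} = \left(2 I^{2} - \frac{1}{3}\right) I = \left(- \frac{1}{3} + 2 I^{2}\right) I = I \left(- \frac{1}{3} + 2 I^{2}\right)$)
$\sqrt{J{\left(4 \right)} - 2139} = \sqrt{\left(2 \cdot 4^{3} - \frac{4}{3}\right) - 2139} = \sqrt{\left(2 \cdot 64 - \frac{4}{3}\right) - 2139} = \sqrt{\left(128 - \frac{4}{3}\right) - 2139} = \sqrt{\frac{380}{3} - 2139} = \sqrt{- \frac{6037}{3}} = \frac{i \sqrt{18111}}{3}$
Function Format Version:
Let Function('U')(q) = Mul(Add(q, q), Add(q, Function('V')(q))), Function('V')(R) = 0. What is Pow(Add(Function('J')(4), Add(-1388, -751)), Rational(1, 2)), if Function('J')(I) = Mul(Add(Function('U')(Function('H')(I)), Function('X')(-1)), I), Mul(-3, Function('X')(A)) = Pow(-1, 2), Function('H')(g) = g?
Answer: Mul(Rational(1, 3), I, Pow(18111, Rational(1, 2))) ≈ Mul(44.859, I)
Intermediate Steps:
Function('X')(A) = Rational(-1, 3) (Function('X')(A) = Mul(Rational(-1, 3), Pow(-1, 2)) = Mul(Rational(-1, 3), 1) = Rational(-1, 3))
Function('U')(q) = Mul(2, Pow(q, 2)) (Function('U')(q) = Mul(Add(q, q), Add(q, 0)) = Mul(Mul(2, q), q) = Mul(2, Pow(q, 2)))
Function('J')(I) = Mul(I, Add(Rational(-1, 3), Mul(2, Pow(I, 2)))) (Function('J')(I) = Mul(Add(Mul(2, Pow(I, 2)), Rational(-1, 3)), I) = Mul(Add(Rational(-1, 3), Mul(2, Pow(I, 2))), I) = Mul(I, Add(Rational(-1, 3), Mul(2, Pow(I, 2)))))
Pow(Add(Function('J')(4), Add(-1388, -751)), Rational(1, 2)) = Pow(Add(Add(Mul(2, Pow(4, 3)), Mul(Rational(-1, 3), 4)), Add(-1388, -751)), Rational(1, 2)) = Pow(Add(Add(Mul(2, 64), Rational(-4, 3)), -2139), Rational(1, 2)) = Pow(Add(Add(128, Rational(-4, 3)), -2139), Rational(1, 2)) = Pow(Add(Rational(380, 3), -2139), Rational(1, 2)) = Pow(Rational(-6037, 3), Rational(1, 2)) = Mul(Rational(1, 3), I, Pow(18111, Rational(1, 2)))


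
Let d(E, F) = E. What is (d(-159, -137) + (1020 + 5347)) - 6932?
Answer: -724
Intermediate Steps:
(d(-159, -137) + (1020 + 5347)) - 6932 = (-159 + (1020 + 5347)) - 6932 = (-159 + 6367) - 6932 = 6208 - 6932 = -724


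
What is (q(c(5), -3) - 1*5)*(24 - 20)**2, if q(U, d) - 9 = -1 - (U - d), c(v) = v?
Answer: -80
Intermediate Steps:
q(U, d) = 8 + d - U (q(U, d) = 9 + (-1 - (U - d)) = 9 + (-1 + (d - U)) = 9 + (-1 + d - U) = 8 + d - U)
(q(c(5), -3) - 1*5)*(24 - 20)**2 = ((8 - 3 - 1*5) - 1*5)*(24 - 20)**2 = ((8 - 3 - 5) - 5)*4**2 = (0 - 5)*16 = -5*16 = -80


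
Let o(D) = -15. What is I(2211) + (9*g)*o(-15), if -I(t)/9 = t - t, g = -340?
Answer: 45900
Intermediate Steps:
I(t) = 0 (I(t) = -9*(t - t) = -9*0 = 0)
I(2211) + (9*g)*o(-15) = 0 + (9*(-340))*(-15) = 0 - 3060*(-15) = 0 + 45900 = 45900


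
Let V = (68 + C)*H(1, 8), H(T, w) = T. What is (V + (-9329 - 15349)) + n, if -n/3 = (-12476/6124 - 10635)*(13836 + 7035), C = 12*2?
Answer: 1019634098186/1531 ≈ 6.6599e+8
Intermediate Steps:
C = 24
n = 1019671739352/1531 (n = -3*(-12476/6124 - 10635)*(13836 + 7035) = -3*(-12476*1/6124 - 10635)*20871 = -3*(-3119/1531 - 10635)*20871 = -(-48855912)*20871/1531 = -3*(-339890579784/1531) = 1019671739352/1531 ≈ 6.6602e+8)
V = 92 (V = (68 + 24)*1 = 92*1 = 92)
(V + (-9329 - 15349)) + n = (92 + (-9329 - 15349)) + 1019671739352/1531 = (92 - 24678) + 1019671739352/1531 = -24586 + 1019671739352/1531 = 1019634098186/1531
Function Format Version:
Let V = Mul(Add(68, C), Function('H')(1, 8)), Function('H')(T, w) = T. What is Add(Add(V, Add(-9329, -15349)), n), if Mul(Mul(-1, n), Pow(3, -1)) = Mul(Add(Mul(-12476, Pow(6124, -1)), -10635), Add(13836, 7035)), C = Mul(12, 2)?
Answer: Rational(1019634098186, 1531) ≈ 6.6599e+8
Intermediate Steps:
C = 24
n = Rational(1019671739352, 1531) (n = Mul(-3, Mul(Add(Mul(-12476, Pow(6124, -1)), -10635), Add(13836, 7035))) = Mul(-3, Mul(Add(Mul(-12476, Rational(1, 6124)), -10635), 20871)) = Mul(-3, Mul(Add(Rational(-3119, 1531), -10635), 20871)) = Mul(-3, Mul(Rational(-16285304, 1531), 20871)) = Mul(-3, Rational(-339890579784, 1531)) = Rational(1019671739352, 1531) ≈ 6.6602e+8)
V = 92 (V = Mul(Add(68, 24), 1) = Mul(92, 1) = 92)
Add(Add(V, Add(-9329, -15349)), n) = Add(Add(92, Add(-9329, -15349)), Rational(1019671739352, 1531)) = Add(Add(92, -24678), Rational(1019671739352, 1531)) = Add(-24586, Rational(1019671739352, 1531)) = Rational(1019634098186, 1531)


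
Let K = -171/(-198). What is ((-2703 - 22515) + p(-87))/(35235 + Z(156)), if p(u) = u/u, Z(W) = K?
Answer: -554774/775189 ≈ -0.71566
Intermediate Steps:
K = 19/22 (K = -171*(-1/198) = 19/22 ≈ 0.86364)
Z(W) = 19/22
p(u) = 1
((-2703 - 22515) + p(-87))/(35235 + Z(156)) = ((-2703 - 22515) + 1)/(35235 + 19/22) = (-25218 + 1)/(775189/22) = -25217*22/775189 = -554774/775189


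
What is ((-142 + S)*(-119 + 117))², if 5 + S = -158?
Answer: 372100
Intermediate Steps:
S = -163 (S = -5 - 158 = -163)
((-142 + S)*(-119 + 117))² = ((-142 - 163)*(-119 + 117))² = (-305*(-2))² = 610² = 372100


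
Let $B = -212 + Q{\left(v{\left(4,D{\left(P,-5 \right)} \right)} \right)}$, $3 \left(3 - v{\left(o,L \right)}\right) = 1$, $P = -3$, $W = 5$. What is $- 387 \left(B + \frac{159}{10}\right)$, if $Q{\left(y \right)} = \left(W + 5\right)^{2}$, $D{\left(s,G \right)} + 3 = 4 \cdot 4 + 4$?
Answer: $\frac{371907}{10} \approx 37191.0$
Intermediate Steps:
$D{\left(s,G \right)} = 17$ ($D{\left(s,G \right)} = -3 + \left(4 \cdot 4 + 4\right) = -3 + \left(16 + 4\right) = -3 + 20 = 17$)
$v{\left(o,L \right)} = \frac{8}{3}$ ($v{\left(o,L \right)} = 3 - \frac{1}{3} = \frac{8}{3}$)
$Q{\left(y \right)} = 100$ ($Q{\left(y \right)} = \left(5 + 5\right)^{2} = 10^{2} = 100$)
$B = -112$ ($B = -212 + 100 = -112$)
$- 387 \left(B + \frac{159}{10}\right) = - 387 \left(-112 + \frac{159}{10}\right) = \left(-387\right) \left(- \frac{961}{10}\right) = \frac{371907}{10}$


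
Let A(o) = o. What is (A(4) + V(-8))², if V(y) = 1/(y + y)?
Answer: 3969/256 ≈ 15.504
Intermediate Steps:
V(y) = 1/(2*y)
(A(4) + V(-8))² = (4 + (½)/(-8))² = (4 + (½)*(-⅛))² = (4 - 1/16)² = (63/16)² = 3969/256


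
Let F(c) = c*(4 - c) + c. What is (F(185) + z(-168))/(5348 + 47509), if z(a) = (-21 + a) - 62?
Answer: -4793/7551 ≈ -0.63475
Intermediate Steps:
F(c) = c + c*(4 - c)
z(a) = -83 + a
(F(185) + z(-168))/(5348 + 47509) = (185*(5 - 1*185) + (-83 - 168))/(5348 + 47509) = (185*(5 - 185) - 251)/52857 = (185*(-180) - 251)*(1/52857) = (-33300 - 251)*(1/52857) = -33551*1/52857 = -4793/7551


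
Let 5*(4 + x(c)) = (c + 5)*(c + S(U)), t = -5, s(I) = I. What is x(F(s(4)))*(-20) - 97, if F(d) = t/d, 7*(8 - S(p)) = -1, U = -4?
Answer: -3371/28 ≈ -120.39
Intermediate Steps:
S(p) = 57/7 (S(p) = 8 - 1/7*(-1) = 8 + 1/7 = 57/7)
F(d) = -5/d
x(c) = -4 + (5 + c)*(57/7 + c)/5 (x(c) = -4 + ((c + 5)*(c + 57/7))/5 = -4 + ((5 + c)*(57/7 + c))/5 = -4 + (5 + c)*(57/7 + c)/5)
x(F(s(4)))*(-20) - 97 = (29/7 + (-5/4)**2/5 + 92*(-5/4)/35)*(-20) - 97 = (29/7 + (-5*1/4)**2/5 + 92*(-5*1/4)/35)*(-20) - 97 = (29/7 + (-5/4)**2/5 + (92/35)*(-5/4))*(-20) - 97 = (29/7 + (1/5)*(25/16) - 23/7)*(-20) - 97 = (29/7 + 5/16 - 23/7)*(-20) - 97 = (131/112)*(-20) - 97 = -655/28 - 97 = -3371/28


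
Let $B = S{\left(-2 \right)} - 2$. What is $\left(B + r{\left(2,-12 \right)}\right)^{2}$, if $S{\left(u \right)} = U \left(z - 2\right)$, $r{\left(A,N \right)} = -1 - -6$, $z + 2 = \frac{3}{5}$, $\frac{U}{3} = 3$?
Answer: $\frac{19044}{25} \approx 761.76$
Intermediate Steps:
$U = 9$ ($U = 3 \cdot 3 = 9$)
$z = - \frac{7}{5}$ ($z = -2 + \frac{3}{5} = - \frac{7}{5} \approx -1.4$)
$r{\left(A,N \right)} = 5$ ($r{\left(A,N \right)} = -1 + 6 = 5$)
$S{\left(u \right)} = - \frac{153}{5}$ ($S{\left(u \right)} = 9 \left(- \frac{7}{5} - 2\right) = 9 \left(- \frac{17}{5}\right) = - \frac{153}{5}$)
$B = - \frac{163}{5}$ ($B = - \frac{153}{5} - 2 = - \frac{163}{5} \approx -32.6$)
$\left(B + r{\left(2,-12 \right)}\right)^{2} = \left(- \frac{163}{5} + 5\right)^{2} = \left(- \frac{138}{5}\right)^{2} = \frac{19044}{25}$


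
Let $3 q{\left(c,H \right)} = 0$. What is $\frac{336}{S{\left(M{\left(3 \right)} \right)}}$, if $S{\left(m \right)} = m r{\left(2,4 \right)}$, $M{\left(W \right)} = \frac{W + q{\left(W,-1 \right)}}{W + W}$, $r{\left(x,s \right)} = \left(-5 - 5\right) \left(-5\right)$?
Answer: $\frac{336}{25} \approx 13.44$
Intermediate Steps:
$q{\left(c,H \right)} = 0$ ($q{\left(c,H \right)} = \frac{1}{3} \cdot 0 = 0$)
$r{\left(x,s \right)} = 50$ ($r{\left(x,s \right)} = \left(-10\right) \left(-5\right) = 50$)
$M{\left(W \right)} = \frac{1}{2}$ ($M{\left(W \right)} = \frac{W + 0}{W + W} = \frac{W}{2 W} = W \frac{1}{2 W} = \frac{1}{2}$)
$S{\left(m \right)} = 50 m$ ($S{\left(m \right)} = m 50 = 50 m$)
$\frac{336}{S{\left(M{\left(3 \right)} \right)}} = \frac{336}{50 \cdot \frac{1}{2}} = \frac{336}{25}$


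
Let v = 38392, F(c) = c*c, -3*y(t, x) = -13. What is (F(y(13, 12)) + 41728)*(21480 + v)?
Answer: 22495167712/9 ≈ 2.4995e+9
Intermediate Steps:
y(t, x) = 13/3 (y(t, x) = -⅓*(-13) = 13/3)
F(c) = c²
(F(y(13, 12)) + 41728)*(21480 + v) = ((13/3)² + 41728)*(21480 + 38392) = (169/9 + 41728)*59872 = (375721/9)*59872 = 22495167712/9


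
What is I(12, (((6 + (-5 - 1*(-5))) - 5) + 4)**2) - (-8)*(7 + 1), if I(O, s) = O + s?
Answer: 101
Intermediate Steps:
I(12, (((6 + (-5 - 1*(-5))) - 5) + 4)**2) - (-8)*(7 + 1) = (12 + (((6 + (-5 - 1*(-5))) - 5) + 4)**2) - (-8)*(7 + 1) = (12 + (((6 + (-5 + 5)) - 5) + 4)**2) - (-8)*8 = (12 + (((6 + 0) - 5) + 4)**2) - 1*(-64) = (12 + ((6 - 5) + 4)**2) + 64 = (12 + (1 + 4)**2) + 64 = (12 + 5**2) + 64 = (12 + 25) + 64 = 37 + 64 = 101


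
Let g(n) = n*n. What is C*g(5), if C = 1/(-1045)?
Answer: -5/209 ≈ -0.023923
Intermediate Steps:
g(n) = n**2
C = -1/1045 ≈ -0.00095694
C*g(5) = -1/1045*5**2 = -1/1045*25 = -5/209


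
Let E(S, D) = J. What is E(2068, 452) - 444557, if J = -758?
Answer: -445315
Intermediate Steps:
E(S, D) = -758
E(2068, 452) - 444557 = -758 - 444557 = -445315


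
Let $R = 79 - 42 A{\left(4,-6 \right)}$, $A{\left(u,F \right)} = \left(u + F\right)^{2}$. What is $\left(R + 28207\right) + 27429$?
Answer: $55547$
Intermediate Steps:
$A{\left(u,F \right)} = \left(F + u\right)^{2}$
$R = -89$ ($R = 79 - 42 \left(-6 + 4\right)^{2} = 79 - 42 \left(-2\right)^{2} = 79 - 168 = -89$)
$\left(R + 28207\right) + 27429 = \left(-89 + 28207\right) + 27429 = 28118 + 27429 = 55547$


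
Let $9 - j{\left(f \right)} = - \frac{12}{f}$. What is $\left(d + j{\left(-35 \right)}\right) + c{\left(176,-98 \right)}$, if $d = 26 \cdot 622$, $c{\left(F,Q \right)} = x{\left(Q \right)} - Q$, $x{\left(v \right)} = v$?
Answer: $\frac{566323}{35} \approx 16181.0$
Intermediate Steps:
$j{\left(f \right)} = 9 + \frac{12}{f}$ ($j{\left(f \right)} = 9 - - \frac{12}{f} = 9 + \frac{12}{f}$)
$c{\left(F,Q \right)} = 0$ ($c{\left(F,Q \right)} = Q - Q = 0$)
$d = 16172$
$\left(d + j{\left(-35 \right)}\right) + c{\left(176,-98 \right)} = \left(16172 + \left(9 + \frac{12}{-35}\right)\right) + 0 = \left(16172 + \left(9 + 12 \left(- \frac{1}{35}\right)\right)\right) + 0 = \left(16172 + \left(9 - \frac{12}{35}\right)\right) + 0 = \left(16172 + \frac{303}{35}\right) + 0 = \frac{566323}{35} + 0 = \frac{566323}{35}$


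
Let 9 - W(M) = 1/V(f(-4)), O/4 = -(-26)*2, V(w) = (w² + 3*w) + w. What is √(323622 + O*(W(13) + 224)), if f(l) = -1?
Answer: √3349398/3 ≈ 610.04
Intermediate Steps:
V(w) = w² + 4*w
O = 208 (O = 4*(-(-26)*2) = 4*(-26*(-2)) = 4*52 = 208)
W(M) = 28/3 (W(M) = 9 - 1/((-(4 - 1))) = 9 - 1/((-1*3)) = 9 - 1/(-3) = 9 - 1*(-⅓) = 9 + ⅓ = 28/3)
√(323622 + O*(W(13) + 224)) = √(323622 + 208*(28/3 + 224)) = √(323622 + 208*(700/3)) = √(323622 + 145600/3) = √(1116466/3) = √3349398/3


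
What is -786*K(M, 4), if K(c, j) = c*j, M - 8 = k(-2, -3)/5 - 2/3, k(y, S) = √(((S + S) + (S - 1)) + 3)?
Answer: -23056 - 3144*I*√7/5 ≈ -23056.0 - 1663.6*I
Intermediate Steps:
k(y, S) = √(2 + 3*S) (k(y, S) = √((2*S + (-1 + S)) + 3) = √((-1 + 3*S) + 3) = √(2 + 3*S))
M = 22/3 + I*√7/5 (M = 8 + (√(2 + 3*(-3))/5 - 2/3) = 8 + (√(2 - 9)*(⅕) - 2*⅓) = 8 + (√(-7)*(⅕) - ⅔) = 8 + ((I*√7)*(⅕) - ⅔) = 8 + (I*√7/5 - ⅔) = 8 + (-⅔ + I*√7/5) = 22/3 + I*√7/5 ≈ 7.3333 + 0.52915*I)
-786*K(M, 4) = -786*(22/3 + I*√7/5)*4 = -786*(88/3 + 4*I*√7/5) = -23056 - 3144*I*√7/5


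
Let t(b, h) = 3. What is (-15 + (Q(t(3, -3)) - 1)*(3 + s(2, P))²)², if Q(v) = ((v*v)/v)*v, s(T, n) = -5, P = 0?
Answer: 289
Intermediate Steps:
Q(v) = v² (Q(v) = (v²/v)*v = v*v = v²)
(-15 + (Q(t(3, -3)) - 1)*(3 + s(2, P))²)² = (-15 + (3² - 1)*(3 - 5)²)² = (-15 + (9 - 1)*(-2)²)² = (-15 + 8*4)² = (-15 + 32)² = 17² = 289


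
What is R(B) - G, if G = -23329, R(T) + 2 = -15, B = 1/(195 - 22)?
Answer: 23312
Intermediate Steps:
B = 1/173 ≈ 0.0057803
R(T) = -17 (R(T) = -2 - 15 = -17)
R(B) - G = -17 - 1*(-23329) = -17 + 23329 = 23312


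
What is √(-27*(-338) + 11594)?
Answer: 4*√1295 ≈ 143.94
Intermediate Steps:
√(-27*(-338) + 11594) = √(9126 + 11594) = √20720 = 4*√1295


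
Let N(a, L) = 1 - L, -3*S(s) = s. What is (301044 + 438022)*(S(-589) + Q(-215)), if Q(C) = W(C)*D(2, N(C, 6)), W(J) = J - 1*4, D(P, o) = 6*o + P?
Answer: 14031168010/3 ≈ 4.6771e+9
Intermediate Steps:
S(s) = -s/3
D(P, o) = P + 6*o
W(J) = -4 + J (W(J) = J - 4 = -4 + J)
Q(C) = 112 - 28*C (Q(C) = (-4 + C)*(2 + 6*(1 - 1*6)) = (-4 + C)*(2 + 6*(1 - 6)) = (-4 + C)*(2 + 6*(-5)) = (-4 + C)*(2 - 30) = (-4 + C)*(-28) = 112 - 28*C)
(301044 + 438022)*(S(-589) + Q(-215)) = (301044 + 438022)*(-⅓*(-589) + (112 - 28*(-215))) = 739066*(589/3 + (112 + 6020)) = 739066*(589/3 + 6132) = 739066*(18985/3) = 14031168010/3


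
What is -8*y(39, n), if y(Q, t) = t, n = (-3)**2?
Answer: -72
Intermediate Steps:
n = 9
-8*y(39, n) = -8*9 = -72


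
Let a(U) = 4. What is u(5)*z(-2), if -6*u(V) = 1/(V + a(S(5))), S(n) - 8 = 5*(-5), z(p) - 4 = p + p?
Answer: 0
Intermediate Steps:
z(p) = 4 + 2*p (z(p) = 4 + (p + p) = 4 + 2*p)
S(n) = -17 (S(n) = 8 + 5*(-5) = 8 - 25 = -17)
u(V) = -1/(6*(4 + V)) (u(V) = -1/(6*(V + 4)) = -1/(6*(4 + V)))
u(5)*z(-2) = (-1/(24 + 6*5))*(4 + 2*(-2)) = (-1/(24 + 30))*(4 - 4) = -1/54*0 = 0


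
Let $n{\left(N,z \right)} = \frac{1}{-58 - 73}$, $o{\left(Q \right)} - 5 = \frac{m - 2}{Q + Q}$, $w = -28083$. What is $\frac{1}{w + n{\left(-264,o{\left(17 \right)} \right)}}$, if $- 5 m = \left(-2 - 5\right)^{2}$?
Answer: $- \frac{131}{3678874} \approx -3.5609 \cdot 10^{-5}$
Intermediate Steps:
$m = - \frac{49}{5}$ ($m = - \frac{\left(-2 - 5\right)^{2}}{5} = - \frac{\left(-7\right)^{2}}{5} = \left(- \frac{1}{5}\right) 49 = - \frac{49}{5} \approx -9.8$)
$o{\left(Q \right)} = 5 - \frac{59}{10 Q}$ ($o{\left(Q \right)} = 5 + \frac{- \frac{49}{5} - 2}{Q + Q} = 5 - \frac{59}{5 \cdot 2 Q} = 5 - \frac{59 \frac{1}{2 Q}}{5} = 5 - \frac{59}{10 Q}$)
$n{\left(N,z \right)} = - \frac{1}{131}$ ($n{\left(N,z \right)} = \frac{1}{-131} = - \frac{1}{131}$)
$\frac{1}{w + n{\left(-264,o{\left(17 \right)} \right)}} = \frac{1}{-28083 - \frac{1}{131}} = \frac{1}{- \frac{3678874}{131}} = - \frac{131}{3678874}$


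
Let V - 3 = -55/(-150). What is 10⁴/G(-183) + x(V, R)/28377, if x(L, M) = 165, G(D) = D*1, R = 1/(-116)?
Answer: -31526645/576999 ≈ -54.639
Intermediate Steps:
R = -1/116 ≈ -0.0086207
V = 101/30 (V = 3 - 55/(-150) = 3 - 55*(-1/150) = 3 + 11/30 = 101/30 ≈ 3.3667)
G(D) = D
10⁴/G(-183) + x(V, R)/28377 = 10⁴/(-183) + 165/28377 = 10000*(-1/183) + 165*(1/28377) = -10000/183 + 55/9459 = -31526645/576999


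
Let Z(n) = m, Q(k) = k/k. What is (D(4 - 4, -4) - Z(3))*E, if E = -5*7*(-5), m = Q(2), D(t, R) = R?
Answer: -875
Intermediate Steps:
Q(k) = 1
m = 1
E = 175 (E = -35*(-5) = 175)
Z(n) = 1
(D(4 - 4, -4) - Z(3))*E = (-4 - 1*1)*175 = (-4 - 1)*175 = -5*175 = -875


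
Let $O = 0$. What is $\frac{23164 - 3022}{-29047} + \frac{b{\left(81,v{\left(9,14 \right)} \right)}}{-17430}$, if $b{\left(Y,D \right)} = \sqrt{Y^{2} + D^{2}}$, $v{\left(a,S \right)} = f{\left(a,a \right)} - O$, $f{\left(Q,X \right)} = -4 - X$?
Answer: $- \frac{20142}{29047} - \frac{\sqrt{6730}}{17430} \approx -0.69813$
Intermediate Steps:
$v{\left(a,S \right)} = -4 - a$ ($v{\left(a,S \right)} = \left(-4 - a\right) - 0 = \left(-4 - a\right) + 0 = -4 - a$)
$b{\left(Y,D \right)} = \sqrt{D^{2} + Y^{2}}$
$\frac{23164 - 3022}{-29047} + \frac{b{\left(81,v{\left(9,14 \right)} \right)}}{-17430} = \frac{23164 - 3022}{-29047} + \frac{\sqrt{\left(-4 - 9\right)^{2} + 81^{2}}}{-17430} = \left(23164 - 3022\right) \left(- \frac{1}{29047}\right) + \sqrt{\left(-4 - 9\right)^{2} + 6561} \left(- \frac{1}{17430}\right) = 20142 \left(- \frac{1}{29047}\right) + \sqrt{\left(-13\right)^{2} + 6561} \left(- \frac{1}{17430}\right) = - \frac{20142}{29047} + \sqrt{169 + 6561} \left(- \frac{1}{17430}\right) = - \frac{20142}{29047} + \sqrt{6730} \left(- \frac{1}{17430}\right) = - \frac{20142}{29047} - \frac{\sqrt{6730}}{17430}$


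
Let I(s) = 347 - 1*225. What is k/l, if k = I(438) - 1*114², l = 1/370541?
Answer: -4770344834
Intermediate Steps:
l = 1/370541 ≈ 2.6988e-6
I(s) = 122 (I(s) = 347 - 225 = 122)
k = -12874 (k = 122 - 1*114² = 122 - 1*12996 = 122 - 12996 = -12874)
k/l = -12874/1/370541 = -12874*370541 = -4770344834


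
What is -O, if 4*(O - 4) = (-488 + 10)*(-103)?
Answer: -24625/2 ≈ -12313.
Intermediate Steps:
O = 24625/2 (O = 4 + ((-488 + 10)*(-103))/4 = 4 + (-478*(-103))/4 = 4 + (1/4)*49234 = 4 + 24617/2 = 24625/2 ≈ 12313.)
-O = -1*24625/2 = -24625/2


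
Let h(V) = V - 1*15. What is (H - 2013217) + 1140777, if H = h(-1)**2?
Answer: -872184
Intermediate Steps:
h(V) = -15 + V (h(V) = V - 15 = -15 + V)
H = 256 (H = (-15 - 1)**2 = (-16)**2 = 256)
(H - 2013217) + 1140777 = (256 - 2013217) + 1140777 = -2012961 + 1140777 = -872184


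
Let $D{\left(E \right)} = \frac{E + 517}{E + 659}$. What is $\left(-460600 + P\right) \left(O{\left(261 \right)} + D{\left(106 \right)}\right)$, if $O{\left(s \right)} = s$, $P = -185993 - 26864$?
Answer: $- \frac{134885355616}{765} \approx -1.7632 \cdot 10^{8}$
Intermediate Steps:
$P = -212857$
$D{\left(E \right)} = \frac{517 + E}{659 + E}$
$\left(-460600 + P\right) \left(O{\left(261 \right)} + D{\left(106 \right)}\right) = \left(-460600 - 212857\right) \left(261 + \frac{517 + 106}{659 + 106}\right) = - 673457 \left(261 + \frac{1}{765} \cdot 623\right) = - 673457 \left(261 + \frac{623}{765}\right) = \left(-673457\right) \frac{200288}{765} = - \frac{134885355616}{765}$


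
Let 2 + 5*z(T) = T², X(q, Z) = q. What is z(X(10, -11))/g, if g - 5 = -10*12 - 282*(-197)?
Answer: 98/277195 ≈ 0.00035354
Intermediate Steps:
g = 55439 (g = 5 + (-10*12 - 282*(-197)) = 5 + (-120 + 55554) = 5 + 55434 = 55439)
z(T) = -⅖ + T²/5
z(X(10, -11))/g = (-⅖ + (⅕)*10²)/55439 = (-⅖ + (⅕)*100)*(1/55439) = (-⅖ + 20)*(1/55439) = (98/5)*(1/55439) = 98/277195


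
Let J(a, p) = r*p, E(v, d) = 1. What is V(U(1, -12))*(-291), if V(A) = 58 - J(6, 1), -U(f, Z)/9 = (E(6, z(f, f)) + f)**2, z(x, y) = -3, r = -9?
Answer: -19497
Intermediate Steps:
J(a, p) = -9*p
U(f, Z) = -9*(1 + f)**2
V(A) = 67 (V(A) = 58 - (-9) = 58 - 1*(-9) = 58 + 9 = 67)
V(U(1, -12))*(-291) = 67*(-291) = -19497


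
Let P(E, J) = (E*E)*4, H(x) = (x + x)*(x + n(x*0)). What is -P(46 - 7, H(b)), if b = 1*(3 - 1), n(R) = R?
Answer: -6084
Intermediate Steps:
b = 2 (b = 1*2 = 2)
H(x) = 2*x² (H(x) = (x + x)*(x + x*0) = (2*x)*(x + 0) = (2*x)*x = 2*x²)
P(E, J) = 4*E² (P(E, J) = E²*4 = 4*E²)
-P(46 - 7, H(b)) = -4*(46 - 7)² = -4*39² = -4*1521 = -1*6084 = -6084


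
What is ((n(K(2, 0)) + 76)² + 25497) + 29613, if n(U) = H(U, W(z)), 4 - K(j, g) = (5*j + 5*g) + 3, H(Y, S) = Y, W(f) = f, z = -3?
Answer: 59599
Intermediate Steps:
K(j, g) = 1 - 5*g - 5*j (K(j, g) = 4 - ((5*j + 5*g) + 3) = 4 - ((5*g + 5*j) + 3) = 4 - (3 + 5*g + 5*j) = 4 + (-3 - 5*g - 5*j) = 1 - 5*g - 5*j)
n(U) = U
((n(K(2, 0)) + 76)² + 25497) + 29613 = (((1 - 5*0 - 5*2) + 76)² + 25497) + 29613 = (((1 + 0 - 10) + 76)² + 25497) + 29613 = ((-9 + 76)² + 25497) + 29613 = (67² + 25497) + 29613 = (4489 + 25497) + 29613 = 29986 + 29613 = 59599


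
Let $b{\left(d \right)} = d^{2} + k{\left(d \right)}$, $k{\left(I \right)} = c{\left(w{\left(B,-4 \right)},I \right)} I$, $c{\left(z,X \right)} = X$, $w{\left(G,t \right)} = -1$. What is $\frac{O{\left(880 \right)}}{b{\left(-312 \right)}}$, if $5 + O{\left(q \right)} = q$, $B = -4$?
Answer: $\frac{875}{194688} \approx 0.0044944$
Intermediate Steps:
$O{\left(q \right)} = -5 + q$
$k{\left(I \right)} = I^{2}$ ($k{\left(I \right)} = I I = I^{2}$)
$b{\left(d \right)} = 2 d^{2}$ ($b{\left(d \right)} = d^{2} + d^{2} = 2 d^{2}$)
$\frac{O{\left(880 \right)}}{b{\left(-312 \right)}} = \frac{-5 + 880}{2 \left(-312\right)^{2}} = \frac{875}{2 \cdot 97344} = \frac{875}{194688}$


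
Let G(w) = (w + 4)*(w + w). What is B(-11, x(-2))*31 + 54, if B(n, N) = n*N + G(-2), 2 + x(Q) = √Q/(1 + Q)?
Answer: 488 + 341*I*√2 ≈ 488.0 + 482.25*I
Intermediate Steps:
x(Q) = -2 + √Q/(1 + Q)
G(w) = 2*w*(4 + w) (G(w) = (4 + w)*(2*w) = 2*w*(4 + w))
B(n, N) = -8 + N*n (B(n, N) = n*N + 2*(-2)*(4 - 2) = N*n + 2*(-2)*2 = N*n - 8 = -8 + N*n)
B(-11, x(-2))*31 + 54 = (-8 + ((-2 + √(-2) - 2*(-2))/(1 - 2))*(-11))*31 + 54 = (-8 + ((-2 + I*√2 + 4)/(-1))*(-11))*31 + 54 = (-8 - (2 + I*√2)*(-11))*31 + 54 = (-8 + (-2 - I*√2)*(-11))*31 + 54 = (-8 + (22 + 11*I*√2))*31 + 54 = (14 + 11*I*√2)*31 + 54 = (434 + 341*I*√2) + 54 = 488 + 341*I*√2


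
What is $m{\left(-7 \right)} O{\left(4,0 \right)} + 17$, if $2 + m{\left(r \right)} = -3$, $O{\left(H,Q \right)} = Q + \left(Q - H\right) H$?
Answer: $97$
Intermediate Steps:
$O{\left(H,Q \right)} = Q + H \left(Q - H\right)$
$m{\left(r \right)} = -5$ ($m{\left(r \right)} = -2 - 3 = -5$)
$m{\left(-7 \right)} O{\left(4,0 \right)} + 17 = - 5 \left(0 - 4^{2} + 4 \cdot 0\right) + 17 = - 5 \left(0 - 16 + 0\right) + 17 = \left(-5\right) \left(-16\right) + 17 = 80 + 17 = 97$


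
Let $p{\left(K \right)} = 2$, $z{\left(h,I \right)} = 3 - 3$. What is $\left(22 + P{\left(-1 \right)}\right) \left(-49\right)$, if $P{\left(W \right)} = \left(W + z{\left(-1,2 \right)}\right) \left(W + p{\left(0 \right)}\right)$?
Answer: $-1029$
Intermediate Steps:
$z{\left(h,I \right)} = 0$
$P{\left(W \right)} = W \left(2 + W\right)$ ($P{\left(W \right)} = \left(W + 0\right) \left(W + 2\right) = W \left(2 + W\right)$)
$\left(22 + P{\left(-1 \right)}\right) \left(-49\right) = \left(22 - \left(2 - 1\right)\right) \left(-49\right) = \left(22 - 1\right) \left(-49\right) = 21 \left(-49\right) = -1029$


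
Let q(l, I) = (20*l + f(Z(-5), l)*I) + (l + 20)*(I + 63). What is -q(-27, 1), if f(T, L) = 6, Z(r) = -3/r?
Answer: 982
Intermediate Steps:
q(l, I) = 6*I + 20*l + (20 + l)*(63 + I) (q(l, I) = (20*l + 6*I) + (l + 20)*(I + 63) = (6*I + 20*l) + (20 + l)*(63 + I) = 6*I + 20*l + (20 + l)*(63 + I))
-q(-27, 1) = -(1260 + 26*1 + 83*(-27) + 1*(-27)) = -(1260 + 26 - 2241 - 27) = -1*(-982) = 982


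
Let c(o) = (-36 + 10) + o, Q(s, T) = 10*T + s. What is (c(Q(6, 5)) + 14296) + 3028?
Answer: 17354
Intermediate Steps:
Q(s, T) = s + 10*T
c(o) = -26 + o
(c(Q(6, 5)) + 14296) + 3028 = ((-26 + (6 + 10*5)) + 14296) + 3028 = ((-26 + (6 + 50)) + 14296) + 3028 = ((-26 + 56) + 14296) + 3028 = (30 + 14296) + 3028 = 14326 + 3028 = 17354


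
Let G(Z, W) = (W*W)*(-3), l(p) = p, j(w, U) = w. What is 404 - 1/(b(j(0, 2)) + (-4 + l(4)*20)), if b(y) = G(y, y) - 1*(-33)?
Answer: 44035/109 ≈ 403.99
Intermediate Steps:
G(Z, W) = -3*W**2 (G(Z, W) = W**2*(-3) = -3*W**2)
b(y) = 33 - 3*y**2 (b(y) = -3*y**2 - 1*(-33) = -3*y**2 + 33 = 33 - 3*y**2)
404 - 1/(b(j(0, 2)) + (-4 + l(4)*20)) = 404 - 1/((33 - 3*0**2) + (-4 + 4*20)) = 404 - 1/((33 - 3*0) + (-4 + 80)) = 404 - 1/((33 + 0) + 76) = 404 - 1/(33 + 76) = 404 - 1/109 = 44035/109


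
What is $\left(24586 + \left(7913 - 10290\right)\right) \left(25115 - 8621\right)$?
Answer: $366315246$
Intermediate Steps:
$\left(24586 + \left(7913 - 10290\right)\right) \left(25115 - 8621\right) = \left(24586 + \left(7913 - 10290\right)\right) 16494 = \left(24586 - 2377\right) 16494 = 22209 \cdot 16494 = 366315246$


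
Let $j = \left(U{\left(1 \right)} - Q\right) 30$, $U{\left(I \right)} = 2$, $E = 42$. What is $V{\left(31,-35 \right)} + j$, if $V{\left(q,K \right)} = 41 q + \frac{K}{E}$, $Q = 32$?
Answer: $\frac{2221}{6} \approx 370.17$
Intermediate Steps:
$V{\left(q,K \right)} = 41 q + \frac{K}{42}$
$j = -900$ ($j = \left(2 - 32\right) 30 = \left(-30\right) 30 = -900$)
$V{\left(31,-35 \right)} + j = \left(41 \cdot 31 + \frac{1}{42} \left(-35\right)\right) - 900 = \left(1271 - \frac{5}{6}\right) - 900 = \frac{7621}{6} - 900 = \frac{2221}{6}$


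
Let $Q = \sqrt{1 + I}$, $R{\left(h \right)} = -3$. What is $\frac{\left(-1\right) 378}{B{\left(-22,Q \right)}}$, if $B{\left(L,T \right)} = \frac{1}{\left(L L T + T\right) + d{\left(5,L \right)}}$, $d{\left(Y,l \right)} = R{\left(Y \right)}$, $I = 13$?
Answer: $1134 - 183330 \sqrt{14} \approx -6.8482 \cdot 10^{5}$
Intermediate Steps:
$Q = \sqrt{14}$ ($Q = \sqrt{1 + 13} = \sqrt{14} \approx 3.7417$)
$d{\left(Y,l \right)} = -3$
$B{\left(L,T \right)} = \frac{1}{-3 + T + T L^{2}}$ ($B{\left(L,T \right)} = \frac{1}{\left(L L T + T\right) - 3} = \frac{1}{\left(L^{2} T + T\right) - 3} = \frac{1}{\left(T L^{2} + T\right) - 3} = \frac{1}{\left(T + T L^{2}\right) - 3} = \frac{1}{-3 + T + T L^{2}}$)
$\frac{\left(-1\right) 378}{B{\left(-22,Q \right)}} = \frac{\left(-1\right) 378}{\frac{1}{-3 + \sqrt{14} + \sqrt{14} \left(-22\right)^{2}}} = - \frac{378}{\frac{1}{-3 + \sqrt{14} + \sqrt{14} \cdot 484}} = - \frac{378}{\frac{1}{-3 + \sqrt{14} + 484 \sqrt{14}}} = - \frac{378}{\frac{1}{-3 + 485 \sqrt{14}}} = - 378 \left(-3 + 485 \sqrt{14}\right) = 1134 - 183330 \sqrt{14}$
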